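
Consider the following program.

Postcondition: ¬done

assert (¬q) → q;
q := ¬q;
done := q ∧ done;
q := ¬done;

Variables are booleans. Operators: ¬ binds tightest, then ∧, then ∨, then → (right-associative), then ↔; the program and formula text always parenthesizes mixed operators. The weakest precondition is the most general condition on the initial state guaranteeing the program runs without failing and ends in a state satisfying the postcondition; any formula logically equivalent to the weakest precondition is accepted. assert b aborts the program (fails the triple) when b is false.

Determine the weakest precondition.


Working backward. After the program, ¬done must hold.
Before q := ¬done: ¬done
Before done := q ∧ done: ¬(q ∧ done)
Before q := ¬q: ¬((¬q) ∧ done)
Before assert (¬q) → q: ((¬q) → q) ∧ (¬((¬q) ∧ done))
Answer: WP = ((¬q) → q) ∧ (¬((¬q) ∧ done))


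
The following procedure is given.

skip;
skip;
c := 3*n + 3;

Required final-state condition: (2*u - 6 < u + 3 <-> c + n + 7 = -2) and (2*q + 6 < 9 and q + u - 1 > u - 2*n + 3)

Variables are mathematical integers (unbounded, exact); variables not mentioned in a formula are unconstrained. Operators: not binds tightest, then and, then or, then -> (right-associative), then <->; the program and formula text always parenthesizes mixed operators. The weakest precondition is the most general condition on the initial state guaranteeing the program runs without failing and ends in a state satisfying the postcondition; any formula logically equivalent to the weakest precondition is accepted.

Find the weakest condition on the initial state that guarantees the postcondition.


Working backward. After the program, the postcondition (2*u - 6 < u + 3 <-> c + n + 7 = -2) and (2*q + 6 < 9 and q + u - 1 > u - 2*n + 3) must hold; in canonical form it is (u < 9 <-> c + n = -9) and 2*q < 3 and 2*n + q > 4.
Before c := 3*n + 3: (u < 9 <-> 4*n = -12) and 2*q < 3 and 2*n + q > 4
Before skip: (u < 9 <-> 4*n = -12) and 2*q < 3 and 2*n + q > 4
Before skip: (u < 9 <-> 4*n = -12) and 2*q < 3 and 2*n + q > 4
Answer: WP = (u < 9 <-> 4*n = -12) and 2*q < 3 and 2*n + q > 4


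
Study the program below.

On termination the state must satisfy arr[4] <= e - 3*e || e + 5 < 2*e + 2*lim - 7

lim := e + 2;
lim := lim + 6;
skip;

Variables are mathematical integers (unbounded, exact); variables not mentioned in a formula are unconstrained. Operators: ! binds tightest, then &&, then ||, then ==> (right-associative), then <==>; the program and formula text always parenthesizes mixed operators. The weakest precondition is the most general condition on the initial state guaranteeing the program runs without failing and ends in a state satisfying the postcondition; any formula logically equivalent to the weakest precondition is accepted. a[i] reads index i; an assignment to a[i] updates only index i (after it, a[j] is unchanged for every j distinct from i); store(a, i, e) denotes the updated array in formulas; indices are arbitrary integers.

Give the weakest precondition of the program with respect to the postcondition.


Working backward. After the program, the postcondition arr[4] <= e - 3*e || e + 5 < 2*e + 2*lim - 7 must hold; in canonical form it is arr[4] + 2*e <= 0 || e + 2*lim > 12.
Before skip: arr[4] + 2*e <= 0 || e + 2*lim > 12
Before lim := lim + 6: arr[4] + 2*e <= 0 || e + 2*lim > 0
Before lim := e + 2: arr[4] + 2*e <= 0 || 3*e > -4
Answer: WP = arr[4] + 2*e <= 0 || 3*e > -4


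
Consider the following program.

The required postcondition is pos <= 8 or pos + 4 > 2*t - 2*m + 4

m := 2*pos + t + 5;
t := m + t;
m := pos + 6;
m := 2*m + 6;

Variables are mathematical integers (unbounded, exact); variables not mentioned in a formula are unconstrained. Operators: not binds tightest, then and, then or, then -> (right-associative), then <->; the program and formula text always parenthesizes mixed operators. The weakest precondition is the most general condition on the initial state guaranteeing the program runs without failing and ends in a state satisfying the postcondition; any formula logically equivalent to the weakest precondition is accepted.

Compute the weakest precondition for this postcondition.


Working backward. After the program, the postcondition pos <= 8 or pos + 4 > 2*t - 2*m + 4 must hold; in canonical form it is pos <= 8 or 2*m + pos > 2*t.
Before m := 2*m + 6: pos <= 8 or 4*m + pos > 2*t - 12
Before m := pos + 6: pos <= 8 or 5*pos > 2*t - 36
Before t := m + t: pos <= 8 or 5*pos > 2*m + 2*t - 36
Before m := 2*pos + t + 5: pos <= 8 or pos > 4*t - 26
Answer: WP = pos <= 8 or pos > 4*t - 26


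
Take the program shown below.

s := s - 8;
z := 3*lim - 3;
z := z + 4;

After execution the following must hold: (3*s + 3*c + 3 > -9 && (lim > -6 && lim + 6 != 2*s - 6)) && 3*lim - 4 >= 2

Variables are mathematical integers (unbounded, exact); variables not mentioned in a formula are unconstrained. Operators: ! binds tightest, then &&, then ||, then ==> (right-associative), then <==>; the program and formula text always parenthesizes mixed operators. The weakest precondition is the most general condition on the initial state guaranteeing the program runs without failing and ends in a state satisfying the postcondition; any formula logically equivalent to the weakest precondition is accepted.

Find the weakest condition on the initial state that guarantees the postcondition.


Working backward. After the program, the postcondition (3*s + 3*c + 3 > -9 && (lim > -6 && lim + 6 != 2*s - 6)) && 3*lim - 4 >= 2 must hold; in canonical form it is 3*c + 3*s > -12 && lim > -6 && lim != 2*s - 12 && 3*lim >= 6.
Before z := z + 4: 3*c + 3*s > -12 && lim > -6 && lim != 2*s - 12 && 3*lim >= 6
Before z := 3*lim - 3: 3*c + 3*s > -12 && lim > -6 && lim != 2*s - 12 && 3*lim >= 6
Before s := s - 8: 3*c + 3*s > 12 && lim > -6 && lim != 2*s - 28 && 3*lim >= 6
Answer: WP = 3*c + 3*s > 12 && lim > -6 && lim != 2*s - 28 && 3*lim >= 6


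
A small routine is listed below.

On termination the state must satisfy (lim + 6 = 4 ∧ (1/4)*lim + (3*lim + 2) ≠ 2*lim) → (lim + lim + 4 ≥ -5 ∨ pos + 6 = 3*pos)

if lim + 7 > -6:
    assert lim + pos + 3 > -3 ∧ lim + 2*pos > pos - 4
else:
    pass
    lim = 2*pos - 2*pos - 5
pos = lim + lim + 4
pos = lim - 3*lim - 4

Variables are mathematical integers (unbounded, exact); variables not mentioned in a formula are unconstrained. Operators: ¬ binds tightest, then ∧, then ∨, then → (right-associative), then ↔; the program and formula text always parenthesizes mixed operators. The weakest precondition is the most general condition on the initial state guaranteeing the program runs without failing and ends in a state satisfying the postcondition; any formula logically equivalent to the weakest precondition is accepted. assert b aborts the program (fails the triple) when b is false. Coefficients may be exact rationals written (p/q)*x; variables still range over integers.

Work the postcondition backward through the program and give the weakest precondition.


Working backward. After the program, the postcondition (lim + 6 = 4 ∧ (1/4)*lim + (3*lim + 2) ≠ 2*lim) → (lim + lim + 4 ≥ -5 ∨ pos + 6 = 3*pos) must hold; in canonical form it is (lim = -2 ∧ (5/4)*lim ≠ -2) → (2*lim ≥ -9 ∨ 2*pos = 6).
Before pos := lim - 3*lim - 4: (lim = -2 ∧ (5/4)*lim ≠ -2) → (2*lim ≥ -9 ∨ 4*lim = -14)
Before pos := lim + lim + 4: (lim = -2 ∧ (5/4)*lim ≠ -2) → (2*lim ≥ -9 ∨ 4*lim = -14)
Then branch requires lim + pos > -6 ∧ lim + pos > -4 ∧ ((lim = -2 ∧ (5/4)*lim ≠ -2) → (2*lim ≥ -9 ∨ 4*lim = -14)); else branch requires true.
Before the if: lim > -13 → (lim + pos > -6 ∧ lim + pos > -4 ∧ ((lim = -2 ∧ (5/4)*lim ≠ -2) → (2*lim ≥ -9 ∨ 4*lim = -14)))
Answer: WP = lim > -13 → (lim + pos > -6 ∧ lim + pos > -4 ∧ ((lim = -2 ∧ (5/4)*lim ≠ -2) → (2*lim ≥ -9 ∨ 4*lim = -14)))


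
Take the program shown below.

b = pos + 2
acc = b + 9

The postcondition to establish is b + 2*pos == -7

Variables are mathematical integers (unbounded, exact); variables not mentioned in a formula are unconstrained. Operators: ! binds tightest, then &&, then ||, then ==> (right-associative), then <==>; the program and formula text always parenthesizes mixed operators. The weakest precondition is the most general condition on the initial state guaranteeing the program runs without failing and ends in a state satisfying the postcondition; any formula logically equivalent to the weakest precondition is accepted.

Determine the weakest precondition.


Working backward. After the program, b + 2*pos == -7 must hold.
Before acc := b + 9: b + 2*pos == -7
Before b := pos + 2: 3*pos == -9
Answer: WP = 3*pos == -9


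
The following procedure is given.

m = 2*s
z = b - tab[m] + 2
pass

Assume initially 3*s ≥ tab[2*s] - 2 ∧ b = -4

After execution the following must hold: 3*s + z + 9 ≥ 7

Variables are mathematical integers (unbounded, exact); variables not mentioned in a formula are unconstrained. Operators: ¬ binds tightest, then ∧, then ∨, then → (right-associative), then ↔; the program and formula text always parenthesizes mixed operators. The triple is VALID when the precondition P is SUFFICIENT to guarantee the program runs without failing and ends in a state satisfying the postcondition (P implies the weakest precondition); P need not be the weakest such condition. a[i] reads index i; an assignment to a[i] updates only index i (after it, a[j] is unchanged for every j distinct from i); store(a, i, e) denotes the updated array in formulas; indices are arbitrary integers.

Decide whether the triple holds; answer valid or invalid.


Working backward. After the program, the postcondition 3*s + z + 9 ≥ 7 must hold; in canonical form it is 3*s + z ≥ -2.
Before skip: 3*s + z ≥ -2
Before z := b - tab[m] + 2: b + 3*s ≥ tab[m] - 4
Before m := 2*s: b + 3*s ≥ tab[2*s] - 4
The weakest precondition is b + 3*s ≥ tab[2*s] - 4.
Check whether 3*s ≥ tab[2*s] - 2 ∧ b = -4 implies it.
Countermodel: at the initial state b = -4, s = 0, tab = {[0] = 1, elsewhere 1}, the precondition holds but the weakest precondition fails.
Answer: invalid


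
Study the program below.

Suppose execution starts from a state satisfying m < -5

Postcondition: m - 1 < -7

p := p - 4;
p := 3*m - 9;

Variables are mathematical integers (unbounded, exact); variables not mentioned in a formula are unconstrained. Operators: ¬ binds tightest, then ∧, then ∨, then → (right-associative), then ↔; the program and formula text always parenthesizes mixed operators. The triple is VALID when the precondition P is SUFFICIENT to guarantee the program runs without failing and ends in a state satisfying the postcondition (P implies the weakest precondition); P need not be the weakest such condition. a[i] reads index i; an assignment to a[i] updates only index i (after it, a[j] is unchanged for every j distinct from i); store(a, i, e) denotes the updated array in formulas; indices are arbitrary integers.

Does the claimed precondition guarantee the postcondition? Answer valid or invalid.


Working backward. After the program, the postcondition m - 1 < -7 must hold; in canonical form it is m < -6.
Before p := 3*m - 9: m < -6
Before p := p - 4: m < -6
The weakest precondition is m < -6.
Check whether m < -5 implies it.
Countermodel: at the initial state m = -6, the precondition holds but the weakest precondition fails.
Answer: invalid


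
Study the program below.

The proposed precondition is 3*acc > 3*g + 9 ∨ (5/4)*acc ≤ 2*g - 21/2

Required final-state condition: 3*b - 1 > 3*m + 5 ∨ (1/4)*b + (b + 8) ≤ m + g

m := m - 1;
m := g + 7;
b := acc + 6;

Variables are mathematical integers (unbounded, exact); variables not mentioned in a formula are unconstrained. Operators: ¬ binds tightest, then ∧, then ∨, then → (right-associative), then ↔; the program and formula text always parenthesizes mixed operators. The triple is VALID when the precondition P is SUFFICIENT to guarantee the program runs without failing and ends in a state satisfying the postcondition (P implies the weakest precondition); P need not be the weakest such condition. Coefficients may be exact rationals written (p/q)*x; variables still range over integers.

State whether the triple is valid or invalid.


Working backward. After the program, the postcondition 3*b - 1 > 3*m + 5 ∨ (1/4)*b + (b + 8) ≤ m + g must hold; in canonical form it is 3*b > 3*m + 6 ∨ (5/4)*b ≤ g + m - 8.
Before b := acc + 6: 3*acc > 3*m - 12 ∨ (5/4)*acc ≤ g + m - 31/2
Before m := g + 7: 3*acc > 3*g + 9 ∨ (5/4)*acc ≤ 2*g - 17/2
Before m := m - 1: 3*acc > 3*g + 9 ∨ (5/4)*acc ≤ 2*g - 17/2
The weakest precondition is 3*acc > 3*g + 9 ∨ (5/4)*acc ≤ 2*g - 17/2.
Check whether 3*acc > 3*g + 9 ∨ (5/4)*acc ≤ 2*g - 21/2 implies it.
Every state satisfying the precondition satisfies the weakest precondition: the implication holds.
Answer: valid


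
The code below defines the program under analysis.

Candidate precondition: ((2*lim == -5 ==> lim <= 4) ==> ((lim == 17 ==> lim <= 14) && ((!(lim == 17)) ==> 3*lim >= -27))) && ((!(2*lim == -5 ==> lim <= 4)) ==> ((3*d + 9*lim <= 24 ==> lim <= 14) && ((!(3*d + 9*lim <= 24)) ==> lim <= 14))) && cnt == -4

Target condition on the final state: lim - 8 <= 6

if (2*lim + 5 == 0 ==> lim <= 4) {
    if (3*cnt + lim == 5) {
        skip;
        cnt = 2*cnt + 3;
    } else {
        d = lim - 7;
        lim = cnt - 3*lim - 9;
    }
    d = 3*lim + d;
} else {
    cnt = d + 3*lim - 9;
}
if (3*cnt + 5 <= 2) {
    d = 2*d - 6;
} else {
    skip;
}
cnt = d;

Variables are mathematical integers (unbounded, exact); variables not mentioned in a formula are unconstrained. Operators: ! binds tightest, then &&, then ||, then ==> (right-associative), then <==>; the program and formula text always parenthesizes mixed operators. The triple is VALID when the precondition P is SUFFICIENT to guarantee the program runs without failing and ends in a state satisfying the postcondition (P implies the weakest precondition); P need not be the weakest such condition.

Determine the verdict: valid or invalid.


Working backward. After the program, the postcondition lim - 8 <= 6 must hold; in canonical form it is lim <= 14.
Before cnt := d: lim <= 14
Then branch requires lim <= 14; else branch requires lim <= 14.
Before the if: (3*cnt <= -3 ==> lim <= 14) && ((!(3*cnt <= -3)) ==> lim <= 14)
Then branch requires (3*cnt + lim == 5 ==> ((6*cnt <= -12 ==> lim <= 14) && ((!(6*cnt <= -12)) ==> lim <= 14))) && ((!(3*cnt + lim == 5)) ==> ((3*cnt <= -3 ==> cnt <= 3*lim + 23) && ((!(3*cnt <= -3)) ==> cnt <= 3*lim + 23))); else branch requires (3*d + 9*lim <= 24 ==> lim <= 14) && ((!(3*d + 9*lim <= 24)) ==> lim <= 14).
Before the if: ((2*lim == -5 ==> lim <= 4) ==> ((3*cnt + lim == 5 ==> ((6*cnt <= -12 ==> lim <= 14) && ((!(6*cnt <= -12)) ==> lim <= 14))) && ((!(3*cnt + lim == 5)) ==> ((3*cnt <= -3 ==> cnt <= 3*lim + 23) && ((!(3*cnt <= -3)) ==> cnt <= 3*lim + 23))))) && ((!(2*lim == -5 ==> lim <= 4)) ==> ((3*d + 9*lim <= 24 ==> lim <= 14) && ((!(3*d + 9*lim <= 24)) ==> lim <= 14)))
The weakest precondition is ((2*lim == -5 ==> lim <= 4) ==> ((3*cnt + lim == 5 ==> ((6*cnt <= -12 ==> lim <= 14) && ((!(6*cnt <= -12)) ==> lim <= 14))) && ((!(3*cnt + lim == 5)) ==> ((3*cnt <= -3 ==> cnt <= 3*lim + 23) && ((!(3*cnt <= -3)) ==> cnt <= 3*lim + 23))))) && ((!(2*lim == -5 ==> lim <= 4)) ==> ((3*d + 9*lim <= 24 ==> lim <= 14) && ((!(3*d + 9*lim <= 24)) ==> lim <= 14))).
Check whether ((2*lim == -5 ==> lim <= 4) ==> ((lim == 17 ==> lim <= 14) && ((!(lim == 17)) ==> 3*lim >= -27))) && ((!(2*lim == -5 ==> lim <= 4)) ==> ((3*d + 9*lim <= 24 ==> lim <= 14) && ((!(3*d + 9*lim <= 24)) ==> lim <= 14))) && cnt == -4 implies it.
Every state satisfying the precondition satisfies the weakest precondition: the implication holds.
Answer: valid


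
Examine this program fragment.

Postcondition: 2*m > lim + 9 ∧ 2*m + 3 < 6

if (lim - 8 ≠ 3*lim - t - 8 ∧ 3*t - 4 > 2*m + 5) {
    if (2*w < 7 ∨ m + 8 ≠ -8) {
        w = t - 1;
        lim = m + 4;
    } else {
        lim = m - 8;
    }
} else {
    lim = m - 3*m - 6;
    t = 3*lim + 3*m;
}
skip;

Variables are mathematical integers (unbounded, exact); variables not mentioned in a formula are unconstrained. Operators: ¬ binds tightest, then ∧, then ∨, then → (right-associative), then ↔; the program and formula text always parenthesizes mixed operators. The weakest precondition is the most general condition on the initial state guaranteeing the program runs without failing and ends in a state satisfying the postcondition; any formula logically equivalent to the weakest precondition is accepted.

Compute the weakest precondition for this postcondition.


Working backward. After the program, the postcondition 2*m > lim + 9 ∧ 2*m + 3 < 6 must hold; in canonical form it is 2*m > lim + 9 ∧ 2*m < 3.
Before skip: 2*m > lim + 9 ∧ 2*m < 3
Then branch requires ((2*w < 7 ∨ m ≠ -16) → (m > 13 ∧ 2*m < 3)) ∧ ((¬(2*w < 7 ∨ m ≠ -16)) → (m > 1 ∧ 2*m < 3)); else branch requires 4*m > 3 ∧ 2*m < 3.
Before the if: ((t ≠ 2*lim ∧ 3*t > 2*m + 9) → (((2*w < 7 ∨ m ≠ -16) → (m > 13 ∧ 2*m < 3)) ∧ ((¬(2*w < 7 ∨ m ≠ -16)) → (m > 1 ∧ 2*m < 3)))) ∧ ((¬(t ≠ 2*lim ∧ 3*t > 2*m + 9)) → (4*m > 3 ∧ 2*m < 3))
Answer: WP = ((t ≠ 2*lim ∧ 3*t > 2*m + 9) → (((2*w < 7 ∨ m ≠ -16) → (m > 13 ∧ 2*m < 3)) ∧ ((¬(2*w < 7 ∨ m ≠ -16)) → (m > 1 ∧ 2*m < 3)))) ∧ ((¬(t ≠ 2*lim ∧ 3*t > 2*m + 9)) → (4*m > 3 ∧ 2*m < 3))


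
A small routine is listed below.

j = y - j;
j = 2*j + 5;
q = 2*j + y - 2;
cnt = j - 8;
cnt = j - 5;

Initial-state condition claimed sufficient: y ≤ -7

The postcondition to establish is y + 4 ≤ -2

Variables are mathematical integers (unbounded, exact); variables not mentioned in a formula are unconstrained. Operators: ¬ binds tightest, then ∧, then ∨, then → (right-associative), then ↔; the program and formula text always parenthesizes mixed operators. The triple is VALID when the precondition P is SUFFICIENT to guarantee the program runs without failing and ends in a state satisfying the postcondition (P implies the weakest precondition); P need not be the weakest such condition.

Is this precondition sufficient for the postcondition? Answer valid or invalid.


Working backward. After the program, the postcondition y + 4 ≤ -2 must hold; in canonical form it is y ≤ -6.
Before cnt := j - 5: y ≤ -6
Before cnt := j - 8: y ≤ -6
Before q := 2*j + y - 2: y ≤ -6
Before j := 2*j + 5: y ≤ -6
Before j := y - j: y ≤ -6
The weakest precondition is y ≤ -6.
Check whether y ≤ -7 implies it.
Every state satisfying the precondition satisfies the weakest precondition: the implication holds.
Answer: valid


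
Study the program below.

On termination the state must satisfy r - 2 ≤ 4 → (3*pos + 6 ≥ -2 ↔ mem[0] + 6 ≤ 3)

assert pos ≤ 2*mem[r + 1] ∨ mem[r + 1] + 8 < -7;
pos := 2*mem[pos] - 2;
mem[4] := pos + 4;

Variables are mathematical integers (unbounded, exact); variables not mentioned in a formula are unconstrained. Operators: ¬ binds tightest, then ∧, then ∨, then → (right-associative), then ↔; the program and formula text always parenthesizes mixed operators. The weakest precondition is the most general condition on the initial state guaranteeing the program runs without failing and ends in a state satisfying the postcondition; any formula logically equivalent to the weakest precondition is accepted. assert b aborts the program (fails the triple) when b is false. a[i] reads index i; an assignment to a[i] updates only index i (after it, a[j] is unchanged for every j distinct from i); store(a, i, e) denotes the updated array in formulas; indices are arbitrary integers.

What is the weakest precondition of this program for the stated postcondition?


Working backward. After the program, the postcondition r - 2 ≤ 4 → (3*pos + 6 ≥ -2 ↔ mem[0] + 6 ≤ 3) must hold; in canonical form it is r ≤ 6 → (3*pos ≥ -8 ↔ mem[0] ≤ -3).
Before mem[4] := pos + 4: r ≤ 6 → (3*pos ≥ -8 ↔ mem[0] ≤ -3)
Before pos := 2*mem[pos] - 2: r ≤ 6 → (6*mem[pos] ≥ -2 ↔ mem[0] ≤ -3)
Before assert pos ≤ 2*mem[r + 1] ∨ mem[r + 1] + 8 < -7: (pos ≤ 2*mem[r + 1] ∨ mem[r + 1] < -15) ∧ (r ≤ 6 → (6*mem[pos] ≥ -2 ↔ mem[0] ≤ -3))
Answer: WP = (pos ≤ 2*mem[r + 1] ∨ mem[r + 1] < -15) ∧ (r ≤ 6 → (6*mem[pos] ≥ -2 ↔ mem[0] ≤ -3))


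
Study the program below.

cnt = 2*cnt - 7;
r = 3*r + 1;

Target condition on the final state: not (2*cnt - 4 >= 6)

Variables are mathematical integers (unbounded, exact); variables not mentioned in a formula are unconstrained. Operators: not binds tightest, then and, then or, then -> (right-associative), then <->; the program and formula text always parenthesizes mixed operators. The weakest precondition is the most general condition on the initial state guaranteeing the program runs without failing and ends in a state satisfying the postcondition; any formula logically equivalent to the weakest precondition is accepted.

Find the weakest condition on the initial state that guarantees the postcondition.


Working backward. After the program, the postcondition not (2*cnt - 4 >= 6) must hold; in canonical form it is not (2*cnt >= 10).
Before r := 3*r + 1: not (2*cnt >= 10)
Before cnt := 2*cnt - 7: not (4*cnt >= 24)
Answer: WP = not (4*cnt >= 24)


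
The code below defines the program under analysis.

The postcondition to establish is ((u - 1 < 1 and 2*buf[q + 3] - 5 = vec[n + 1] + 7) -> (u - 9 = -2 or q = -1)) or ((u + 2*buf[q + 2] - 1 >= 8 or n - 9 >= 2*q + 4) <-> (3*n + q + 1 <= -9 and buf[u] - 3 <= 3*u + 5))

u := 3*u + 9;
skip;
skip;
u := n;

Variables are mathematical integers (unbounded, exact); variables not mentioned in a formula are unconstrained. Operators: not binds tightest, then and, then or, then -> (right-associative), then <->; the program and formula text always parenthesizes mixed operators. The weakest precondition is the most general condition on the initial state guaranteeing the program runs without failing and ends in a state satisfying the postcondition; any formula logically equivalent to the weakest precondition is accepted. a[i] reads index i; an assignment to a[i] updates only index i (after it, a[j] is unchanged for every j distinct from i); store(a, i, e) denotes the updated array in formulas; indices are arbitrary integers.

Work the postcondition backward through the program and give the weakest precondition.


Working backward. After the program, the postcondition ((u - 1 < 1 and 2*buf[q + 3] - 5 = vec[n + 1] + 7) -> (u - 9 = -2 or q = -1)) or ((u + 2*buf[q + 2] - 1 >= 8 or n - 9 >= 2*q + 4) <-> (3*n + q + 1 <= -9 and buf[u] - 3 <= 3*u + 5)) must hold; in canonical form it is ((u < 2 and 2*buf[q + 3] = vec[n + 1] + 12) -> (u = 7 or q = -1)) or ((2*buf[q + 2] + u >= 9 or n >= 2*q + 13) <-> (3*n + q <= -10 and buf[u] <= 3*u + 8)).
Before u := n: ((n < 2 and 2*buf[q + 3] = vec[n + 1] + 12) -> (n = 7 or q = -1)) or ((2*buf[q + 2] + n >= 9 or n >= 2*q + 13) <-> (3*n + q <= -10 and buf[n] <= 3*n + 8))
Before skip: ((n < 2 and 2*buf[q + 3] = vec[n + 1] + 12) -> (n = 7 or q = -1)) or ((2*buf[q + 2] + n >= 9 or n >= 2*q + 13) <-> (3*n + q <= -10 and buf[n] <= 3*n + 8))
Before skip: ((n < 2 and 2*buf[q + 3] = vec[n + 1] + 12) -> (n = 7 or q = -1)) or ((2*buf[q + 2] + n >= 9 or n >= 2*q + 13) <-> (3*n + q <= -10 and buf[n] <= 3*n + 8))
Before u := 3*u + 9: ((n < 2 and 2*buf[q + 3] = vec[n + 1] + 12) -> (n = 7 or q = -1)) or ((2*buf[q + 2] + n >= 9 or n >= 2*q + 13) <-> (3*n + q <= -10 and buf[n] <= 3*n + 8))
Answer: WP = ((n < 2 and 2*buf[q + 3] = vec[n + 1] + 12) -> (n = 7 or q = -1)) or ((2*buf[q + 2] + n >= 9 or n >= 2*q + 13) <-> (3*n + q <= -10 and buf[n] <= 3*n + 8))


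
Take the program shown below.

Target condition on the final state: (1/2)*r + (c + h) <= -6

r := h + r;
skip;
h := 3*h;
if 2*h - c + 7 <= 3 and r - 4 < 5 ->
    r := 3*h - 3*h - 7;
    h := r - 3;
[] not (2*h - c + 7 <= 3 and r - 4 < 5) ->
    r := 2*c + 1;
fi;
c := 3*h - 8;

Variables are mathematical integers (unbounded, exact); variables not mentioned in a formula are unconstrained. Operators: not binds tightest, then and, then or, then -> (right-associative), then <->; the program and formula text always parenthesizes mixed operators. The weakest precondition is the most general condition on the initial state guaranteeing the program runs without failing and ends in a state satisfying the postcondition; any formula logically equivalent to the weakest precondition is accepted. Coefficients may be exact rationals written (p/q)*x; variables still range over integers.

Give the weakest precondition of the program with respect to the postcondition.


Working backward. After the program, the postcondition (1/2)*r + (c + h) <= -6 must hold; in canonical form it is c + h + (1/2)*r <= -6.
Before c := 3*h - 8: 4*h + (1/2)*r <= 2
Then branch requires true; else branch requires c + 4*h <= 3/2.
Before the if: (not (2*h <= c - 4 and r < 9)) -> c + 4*h <= 3/2
Before h := 3*h: (not (6*h <= c - 4 and r < 9)) -> c + 12*h <= 3/2
Before skip: (not (6*h <= c - 4 and r < 9)) -> c + 12*h <= 3/2
Before r := h + r: (not (6*h <= c - 4 and h + r < 9)) -> c + 12*h <= 3/2
Answer: WP = (not (6*h <= c - 4 and h + r < 9)) -> c + 12*h <= 3/2


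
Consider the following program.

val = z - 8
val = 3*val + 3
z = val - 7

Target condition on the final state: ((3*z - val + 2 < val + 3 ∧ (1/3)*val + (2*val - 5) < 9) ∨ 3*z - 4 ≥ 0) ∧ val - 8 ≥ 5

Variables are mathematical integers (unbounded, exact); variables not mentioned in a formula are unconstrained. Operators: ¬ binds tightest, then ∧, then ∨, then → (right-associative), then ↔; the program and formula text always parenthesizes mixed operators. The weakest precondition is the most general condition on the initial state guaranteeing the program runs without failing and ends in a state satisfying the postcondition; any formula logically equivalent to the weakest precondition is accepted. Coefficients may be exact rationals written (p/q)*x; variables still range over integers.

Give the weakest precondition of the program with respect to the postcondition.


Working backward. After the program, the postcondition ((3*z - val + 2 < val + 3 ∧ (1/3)*val + (2*val - 5) < 9) ∨ 3*z - 4 ≥ 0) ∧ val - 8 ≥ 5 must hold; in canonical form it is ((3*z < 2*val + 1 ∧ (7/3)*val < 14) ∨ 3*z ≥ 4) ∧ val ≥ 13.
Before z := val - 7: ((val < 22 ∧ (7/3)*val < 14) ∨ 3*val ≥ 25) ∧ val ≥ 13
Before val := 3*val + 3: ((3*val < 19 ∧ 7*val < 7) ∨ 9*val ≥ 16) ∧ 3*val ≥ 10
Before val := z - 8: ((3*z < 43 ∧ 7*z < 63) ∨ 9*z ≥ 88) ∧ 3*z ≥ 34
Answer: WP = ((3*z < 43 ∧ 7*z < 63) ∨ 9*z ≥ 88) ∧ 3*z ≥ 34


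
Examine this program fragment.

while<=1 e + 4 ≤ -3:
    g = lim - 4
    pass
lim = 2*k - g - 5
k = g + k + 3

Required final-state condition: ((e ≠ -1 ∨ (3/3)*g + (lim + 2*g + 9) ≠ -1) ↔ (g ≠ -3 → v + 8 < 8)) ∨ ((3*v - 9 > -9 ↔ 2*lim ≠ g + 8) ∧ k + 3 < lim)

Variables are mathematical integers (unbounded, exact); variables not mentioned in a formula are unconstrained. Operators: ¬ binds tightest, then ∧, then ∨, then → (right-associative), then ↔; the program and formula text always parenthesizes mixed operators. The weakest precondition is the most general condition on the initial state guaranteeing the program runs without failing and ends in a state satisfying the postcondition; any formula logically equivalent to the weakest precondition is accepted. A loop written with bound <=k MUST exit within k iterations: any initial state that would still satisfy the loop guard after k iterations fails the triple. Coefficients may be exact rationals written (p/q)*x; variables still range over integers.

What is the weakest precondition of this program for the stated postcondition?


Working backward. After the program, the postcondition ((e ≠ -1 ∨ (3/3)*g + (lim + 2*g + 9) ≠ -1) ↔ (g ≠ -3 → v + 8 < 8)) ∨ ((3*v - 9 > -9 ↔ 2*lim ≠ g + 8) ∧ k + 3 < lim) must hold; in canonical form it is ((e ≠ -1 ∨ 3*g + lim ≠ -10) ↔ (g ≠ -3 → v < 0)) ∨ ((3*v > 0 ↔ 2*lim ≠ g + 8) ∧ k < lim - 3).
Before k := g + k + 3: ((e ≠ -1 ∨ 3*g + lim ≠ -10) ↔ (g ≠ -3 → v < 0)) ∨ ((3*v > 0 ↔ 2*lim ≠ g + 8) ∧ g + k < lim - 6)
Before lim := 2*k - g - 5: ((e ≠ -1 ∨ 2*g + 2*k ≠ -5) ↔ (g ≠ -3 → v < 0)) ∨ ((3*v > 0 ↔ 4*k ≠ 3*g + 18) ∧ 2*g < k - 11)
Before the loop (bound <=1), unroll the exhaustion recursion (WP_0 = exit-now case; WP_j = one more guarded iteration, up to j = 1):
  WP_0: (¬(e ≤ -7)) ∧ (((e ≠ -1 ∨ 2*g + 2*k ≠ -5) ↔ (g ≠ -3 → v < 0)) ∨ ((3*v > 0 ↔ 4*k ≠ 3*g + 18) ∧ 2*g < k - 11))
  WP_1: (e ≤ -7 → ((¬(e ≤ -7)) ∧ (((e ≠ -1 ∨ 2*k + 2*lim ≠ 3) ↔ (lim ≠ 1 → v < 0)) ∨ ((3*v > 0 ↔ 4*k ≠ 3*lim + 6) ∧ 2*lim < k - 3)))) ∧ ((¬(e ≤ -7)) → (((e ≠ -1 ∨ 2*g + 2*k ≠ -5) ↔ (g ≠ -3 → v < 0)) ∨ ((3*v > 0 ↔ 4*k ≠ 3*g + 18) ∧ 2*g < k - 11)))
So before the loop: (e ≤ -7 → ((¬(e ≤ -7)) ∧ (((e ≠ -1 ∨ 2*k + 2*lim ≠ 3) ↔ (lim ≠ 1 → v < 0)) ∨ ((3*v > 0 ↔ 4*k ≠ 3*lim + 6) ∧ 2*lim < k - 3)))) ∧ ((¬(e ≤ -7)) → (((e ≠ -1 ∨ 2*g + 2*k ≠ -5) ↔ (g ≠ -3 → v < 0)) ∨ ((3*v > 0 ↔ 4*k ≠ 3*g + 18) ∧ 2*g < k - 11)))
Answer: WP = (e ≤ -7 → ((¬(e ≤ -7)) ∧ (((e ≠ -1 ∨ 2*k + 2*lim ≠ 3) ↔ (lim ≠ 1 → v < 0)) ∨ ((3*v > 0 ↔ 4*k ≠ 3*lim + 6) ∧ 2*lim < k - 3)))) ∧ ((¬(e ≤ -7)) → (((e ≠ -1 ∨ 2*g + 2*k ≠ -5) ↔ (g ≠ -3 → v < 0)) ∨ ((3*v > 0 ↔ 4*k ≠ 3*g + 18) ∧ 2*g < k - 11)))


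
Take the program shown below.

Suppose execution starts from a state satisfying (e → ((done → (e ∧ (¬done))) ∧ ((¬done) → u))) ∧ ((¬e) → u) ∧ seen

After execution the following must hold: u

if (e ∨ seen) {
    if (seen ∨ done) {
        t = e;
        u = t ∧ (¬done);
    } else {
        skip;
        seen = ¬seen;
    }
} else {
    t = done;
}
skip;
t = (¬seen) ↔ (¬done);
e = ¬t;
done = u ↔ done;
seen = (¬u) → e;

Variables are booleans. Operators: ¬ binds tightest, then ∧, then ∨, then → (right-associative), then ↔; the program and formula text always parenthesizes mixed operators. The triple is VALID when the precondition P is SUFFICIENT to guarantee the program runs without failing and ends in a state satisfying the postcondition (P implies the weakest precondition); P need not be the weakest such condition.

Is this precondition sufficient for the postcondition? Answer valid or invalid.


Working backward. After the program, u must hold.
Before seen := (¬u) → e: u
Before done := u ↔ done: u
Before e := ¬t: u
Before t := (¬seen) ↔ (¬done): u
Before skip: u
Then branch requires ((seen ∨ done) → (e ∧ (¬done))) ∧ ((¬(seen ∨ done)) → u); else branch requires u.
Before the if: ((e ∨ seen) → (((seen ∨ done) → (e ∧ (¬done))) ∧ ((¬(seen ∨ done)) → u))) ∧ ((¬(e ∨ seen)) → u)
The weakest precondition is ((e ∨ seen) → (((seen ∨ done) → (e ∧ (¬done))) ∧ ((¬(seen ∨ done)) → u))) ∧ ((¬(e ∨ seen)) → u).
Check whether (e → ((done → (e ∧ (¬done))) ∧ ((¬done) → u))) ∧ ((¬e) → u) ∧ seen implies it.
Countermodel: at the initial state done = false, e = false, seen = true, u = true, the precondition holds but the weakest precondition fails.
Answer: invalid


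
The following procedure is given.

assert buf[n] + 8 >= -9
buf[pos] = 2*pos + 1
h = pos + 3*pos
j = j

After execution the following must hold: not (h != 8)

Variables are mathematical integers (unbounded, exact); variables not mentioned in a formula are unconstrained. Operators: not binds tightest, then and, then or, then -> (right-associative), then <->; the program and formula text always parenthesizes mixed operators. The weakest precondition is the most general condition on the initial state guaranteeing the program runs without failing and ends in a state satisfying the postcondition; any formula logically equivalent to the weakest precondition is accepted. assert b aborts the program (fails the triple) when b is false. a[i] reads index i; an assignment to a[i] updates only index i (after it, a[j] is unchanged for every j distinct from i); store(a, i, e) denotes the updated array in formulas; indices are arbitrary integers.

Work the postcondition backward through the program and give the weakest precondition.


Working backward. After the program, not (h != 8) must hold.
Before j := j: not (h != 8)
Before h := pos + 3*pos: not (4*pos != 8)
Before buf[pos] := 2*pos + 1: not (4*pos != 8)
Before assert buf[n] + 8 >= -9: buf[n] >= -17 and (not (4*pos != 8))
Answer: WP = buf[n] >= -17 and (not (4*pos != 8))


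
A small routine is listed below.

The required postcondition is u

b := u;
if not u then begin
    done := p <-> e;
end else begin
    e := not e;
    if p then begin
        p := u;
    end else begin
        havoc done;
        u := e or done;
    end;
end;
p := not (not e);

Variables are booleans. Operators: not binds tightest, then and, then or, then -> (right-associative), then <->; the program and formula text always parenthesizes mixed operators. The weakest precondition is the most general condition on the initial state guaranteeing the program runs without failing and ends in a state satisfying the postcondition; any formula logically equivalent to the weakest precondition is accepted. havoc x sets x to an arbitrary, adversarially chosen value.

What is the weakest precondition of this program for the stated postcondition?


Working backward. After the program, u must hold.
Before p := not (not e): u
Then branch requires u; else branch requires (p -> u) and ((not p) -> (not e)).
Before the if: ((not u) -> u) and (u -> ((p -> u) and ((not p) -> (not e))))
Before b := u: ((not u) -> u) and (u -> ((p -> u) and ((not p) -> (not e))))
Answer: WP = ((not u) -> u) and (u -> ((p -> u) and ((not p) -> (not e))))


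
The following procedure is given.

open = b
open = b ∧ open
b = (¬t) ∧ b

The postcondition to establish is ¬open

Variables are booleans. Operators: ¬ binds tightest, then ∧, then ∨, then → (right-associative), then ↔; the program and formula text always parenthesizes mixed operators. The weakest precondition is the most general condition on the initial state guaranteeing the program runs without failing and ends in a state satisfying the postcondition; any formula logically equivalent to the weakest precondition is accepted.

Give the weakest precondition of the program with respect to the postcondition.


Working backward. After the program, ¬open must hold.
Before b := (¬t) ∧ b: ¬open
Before open := b ∧ open: ¬(b ∧ open)
Before open := b: ¬b
Answer: WP = ¬b


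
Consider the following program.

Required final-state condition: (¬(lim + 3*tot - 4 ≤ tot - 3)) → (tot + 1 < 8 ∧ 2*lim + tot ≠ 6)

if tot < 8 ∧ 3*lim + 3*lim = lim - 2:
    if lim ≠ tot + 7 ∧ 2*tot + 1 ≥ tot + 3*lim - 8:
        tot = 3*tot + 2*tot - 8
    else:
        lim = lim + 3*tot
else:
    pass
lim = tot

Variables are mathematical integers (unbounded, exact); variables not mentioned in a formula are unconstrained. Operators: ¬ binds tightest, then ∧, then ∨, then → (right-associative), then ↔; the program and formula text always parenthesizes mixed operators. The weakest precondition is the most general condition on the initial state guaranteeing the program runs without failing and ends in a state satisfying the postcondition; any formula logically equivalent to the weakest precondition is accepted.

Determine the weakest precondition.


Working backward. After the program, the postcondition (¬(lim + 3*tot - 4 ≤ tot - 3)) → (tot + 1 < 8 ∧ 2*lim + tot ≠ 6) must hold; in canonical form it is (¬(lim + 2*tot ≤ 1)) → (tot < 7 ∧ 2*lim + tot ≠ 6).
Before lim := tot: (¬(3*tot ≤ 1)) → (tot < 7 ∧ 3*tot ≠ 6)
Then branch requires ((lim ≠ tot + 7 ∧ tot ≥ 3*lim - 9) → ((¬(15*tot ≤ 25)) → (5*tot < 15 ∧ 15*tot ≠ 30))) ∧ ((¬(lim ≠ tot + 7 ∧ tot ≥ 3*lim - 9)) → ((¬(3*tot ≤ 1)) → (tot < 7 ∧ 3*tot ≠ 6))); else branch requires (¬(3*tot ≤ 1)) → (tot < 7 ∧ 3*tot ≠ 6).
Before the if: ((tot < 8 ∧ 5*lim = -2) → (((lim ≠ tot + 7 ∧ tot ≥ 3*lim - 9) → ((¬(15*tot ≤ 25)) → (5*tot < 15 ∧ 15*tot ≠ 30))) ∧ ((¬(lim ≠ tot + 7 ∧ tot ≥ 3*lim - 9)) → ((¬(3*tot ≤ 1)) → (tot < 7 ∧ 3*tot ≠ 6))))) ∧ ((¬(tot < 8 ∧ 5*lim = -2)) → ((¬(3*tot ≤ 1)) → (tot < 7 ∧ 3*tot ≠ 6)))
Answer: WP = ((tot < 8 ∧ 5*lim = -2) → (((lim ≠ tot + 7 ∧ tot ≥ 3*lim - 9) → ((¬(15*tot ≤ 25)) → (5*tot < 15 ∧ 15*tot ≠ 30))) ∧ ((¬(lim ≠ tot + 7 ∧ tot ≥ 3*lim - 9)) → ((¬(3*tot ≤ 1)) → (tot < 7 ∧ 3*tot ≠ 6))))) ∧ ((¬(tot < 8 ∧ 5*lim = -2)) → ((¬(3*tot ≤ 1)) → (tot < 7 ∧ 3*tot ≠ 6)))


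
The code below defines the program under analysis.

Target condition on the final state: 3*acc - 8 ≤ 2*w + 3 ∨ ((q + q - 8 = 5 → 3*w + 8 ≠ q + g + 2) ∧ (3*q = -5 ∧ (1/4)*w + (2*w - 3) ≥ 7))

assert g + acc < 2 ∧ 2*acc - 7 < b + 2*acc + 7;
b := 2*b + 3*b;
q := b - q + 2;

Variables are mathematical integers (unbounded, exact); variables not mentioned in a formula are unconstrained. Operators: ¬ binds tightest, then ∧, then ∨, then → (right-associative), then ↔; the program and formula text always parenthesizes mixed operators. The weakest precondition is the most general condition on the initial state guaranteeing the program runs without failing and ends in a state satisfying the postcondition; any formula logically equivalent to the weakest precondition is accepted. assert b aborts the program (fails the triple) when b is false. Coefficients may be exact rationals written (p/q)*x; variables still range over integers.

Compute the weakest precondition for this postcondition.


Working backward. After the program, the postcondition 3*acc - 8 ≤ 2*w + 3 ∨ ((q + q - 8 = 5 → 3*w + 8 ≠ q + g + 2) ∧ (3*q = -5 ∧ (1/4)*w + (2*w - 3) ≥ 7)) must hold; in canonical form it is 3*acc ≤ 2*w + 11 ∨ ((2*q = 13 → 3*w ≠ g + q - 6) ∧ 3*q = -5 ∧ (9/4)*w ≥ 10).
Before q := b - q + 2: 3*acc ≤ 2*w + 11 ∨ ((2*b = 2*q + 9 → q + 3*w ≠ b + g - 4) ∧ 3*b = 3*q - 11 ∧ (9/4)*w ≥ 10)
Before b := 2*b + 3*b: 3*acc ≤ 2*w + 11 ∨ ((10*b = 2*q + 9 → q + 3*w ≠ 5*b + g - 4) ∧ 15*b = 3*q - 11 ∧ (9/4)*w ≥ 10)
Before assert g + acc < 2 ∧ 2*acc - 7 < b + 2*acc + 7: acc + g < 2 ∧ b > -14 ∧ (3*acc ≤ 2*w + 11 ∨ ((10*b = 2*q + 9 → q + 3*w ≠ 5*b + g - 4) ∧ 15*b = 3*q - 11 ∧ (9/4)*w ≥ 10))
Answer: WP = acc + g < 2 ∧ b > -14 ∧ (3*acc ≤ 2*w + 11 ∨ ((10*b = 2*q + 9 → q + 3*w ≠ 5*b + g - 4) ∧ 15*b = 3*q - 11 ∧ (9/4)*w ≥ 10))


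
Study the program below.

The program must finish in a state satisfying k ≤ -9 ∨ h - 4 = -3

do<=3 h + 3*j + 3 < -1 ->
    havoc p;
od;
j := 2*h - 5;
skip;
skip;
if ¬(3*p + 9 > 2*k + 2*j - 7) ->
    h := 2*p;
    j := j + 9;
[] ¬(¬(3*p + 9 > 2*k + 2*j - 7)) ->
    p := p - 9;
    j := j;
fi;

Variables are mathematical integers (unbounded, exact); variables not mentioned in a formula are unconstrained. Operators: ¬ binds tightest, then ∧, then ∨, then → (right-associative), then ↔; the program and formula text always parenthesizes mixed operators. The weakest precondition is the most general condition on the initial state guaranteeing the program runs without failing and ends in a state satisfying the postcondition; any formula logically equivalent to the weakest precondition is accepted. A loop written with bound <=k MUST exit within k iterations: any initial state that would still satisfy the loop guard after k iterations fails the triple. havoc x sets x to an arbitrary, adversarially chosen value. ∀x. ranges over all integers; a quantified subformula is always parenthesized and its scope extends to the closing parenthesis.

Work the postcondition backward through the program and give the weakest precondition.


Working backward. After the program, the postcondition k ≤ -9 ∨ h - 4 = -3 must hold; in canonical form it is k ≤ -9 ∨ h = 1.
Then branch requires k ≤ -9 ∨ 2*p = 1; else branch requires k ≤ -9 ∨ h = 1.
Before the if: ((¬(3*p > 2*j + 2*k - 16)) → (k ≤ -9 ∨ 2*p = 1)) ∧ (3*p > 2*j + 2*k - 16 → (k ≤ -9 ∨ h = 1))
Before skip: ((¬(3*p > 2*j + 2*k - 16)) → (k ≤ -9 ∨ 2*p = 1)) ∧ (3*p > 2*j + 2*k - 16 → (k ≤ -9 ∨ h = 1))
Before skip: ((¬(3*p > 2*j + 2*k - 16)) → (k ≤ -9 ∨ 2*p = 1)) ∧ (3*p > 2*j + 2*k - 16 → (k ≤ -9 ∨ h = 1))
Before j := 2*h - 5: ((¬(3*p > 4*h + 2*k - 26)) → (k ≤ -9 ∨ 2*p = 1)) ∧ (3*p > 4*h + 2*k - 26 → (k ≤ -9 ∨ h = 1))
Before the loop (bound <=3), unroll the exhaustion recursion (WP_0 = exit-now case; WP_j = one more guarded iteration, up to j = 3):
  WP_0: (¬(h + 3*j < -4)) ∧ ((¬(3*p > 4*h + 2*k - 26)) → (k ≤ -9 ∨ 2*p = 1)) ∧ (3*p > 4*h + 2*k - 26 → (k ≤ -9 ∨ h = 1))
  WP_1: (h + 3*j < -4 → (∀p_1. ((¬(h + 3*j < -4)) ∧ ((¬(3*p_1 > 4*h + 2*k - 26)) → (k ≤ -9 ∨ 2*p_1 = 1)) ∧ (3*p_1 > 4*h + 2*k - 26 → (k ≤ -9 ∨ h = 1))))) ∧ ((¬(h + 3*j < -4)) → (((¬(3*p > 4*h + 2*k - 26)) → (k ≤ -9 ∨ 2*p = 1)) ∧ (3*p > 4*h + 2*k - 26 → (k ≤ -9 ∨ h = 1))))
  WP_2: (h + 3*j < -4 → (∀p_2. ((h + 3*j < -4 → (∀p_1. ((¬(h + 3*j < -4)) ∧ ((¬(3*p_1 > 4*h + 2*k - 26)) → (k ≤ -9 ∨ 2*p_1 = 1)) ∧ (3*p_1 > 4*h + 2*k - 26 → (k ≤ -9 ∨ h = 1))))) ∧ ((¬(h + 3*j < -4)) → (((¬(3*p_2 > 4*h + 2*k - 26)) → (k ≤ -9 ∨ 2*p_2 = 1)) ∧ (3*p_2 > 4*h + 2*k - 26 → (k ≤ -9 ∨ h = 1))))))) ∧ ((¬(h + 3*j < -4)) → (((¬(3*p > 4*h + 2*k - 26)) → (k ≤ -9 ∨ 2*p = 1)) ∧ (3*p > 4*h + 2*k - 26 → (k ≤ -9 ∨ h = 1))))
  WP_3: (h + 3*j < -4 → (∀p_3. ((h + 3*j < -4 → (∀p_2. ((h + 3*j < -4 → (∀p_1. ((¬(h + 3*j < -4)) ∧ ((¬(3*p_1 > 4*h + 2*k - 26)) → (k ≤ -9 ∨ 2*p_1 = 1)) ∧ (3*p_1 > 4*h + 2*k - 26 → (k ≤ -9 ∨ h = 1))))) ∧ ((¬(h + 3*j < -4)) → (((¬(3*p_2 > 4*h + 2*k - 26)) → (k ≤ -9 ∨ 2*p_2 = 1)) ∧ (3*p_2 > 4*h + 2*k - 26 → (k ≤ -9 ∨ h = 1))))))) ∧ ((¬(h + 3*j < -4)) → (((¬(3*p_3 > 4*h + 2*k - 26)) → (k ≤ -9 ∨ 2*p_3 = 1)) ∧ (3*p_3 > 4*h + 2*k - 26 → (k ≤ -9 ∨ h = 1))))))) ∧ ((¬(h + 3*j < -4)) → (((¬(3*p > 4*h + 2*k - 26)) → (k ≤ -9 ∨ 2*p = 1)) ∧ (3*p > 4*h + 2*k - 26 → (k ≤ -9 ∨ h = 1))))
So before the loop: (h + 3*j < -4 → (∀p_3. ((h + 3*j < -4 → (∀p_2. ((h + 3*j < -4 → (∀p_1. ((¬(h + 3*j < -4)) ∧ ((¬(3*p_1 > 4*h + 2*k - 26)) → (k ≤ -9 ∨ 2*p_1 = 1)) ∧ (3*p_1 > 4*h + 2*k - 26 → (k ≤ -9 ∨ h = 1))))) ∧ ((¬(h + 3*j < -4)) → (((¬(3*p_2 > 4*h + 2*k - 26)) → (k ≤ -9 ∨ 2*p_2 = 1)) ∧ (3*p_2 > 4*h + 2*k - 26 → (k ≤ -9 ∨ h = 1))))))) ∧ ((¬(h + 3*j < -4)) → (((¬(3*p_3 > 4*h + 2*k - 26)) → (k ≤ -9 ∨ 2*p_3 = 1)) ∧ (3*p_3 > 4*h + 2*k - 26 → (k ≤ -9 ∨ h = 1))))))) ∧ ((¬(h + 3*j < -4)) → (((¬(3*p > 4*h + 2*k - 26)) → (k ≤ -9 ∨ 2*p = 1)) ∧ (3*p > 4*h + 2*k - 26 → (k ≤ -9 ∨ h = 1))))
Answer: WP = (h + 3*j < -4 → (∀p_3. ((h + 3*j < -4 → (∀p_2. ((h + 3*j < -4 → (∀p_1. ((¬(h + 3*j < -4)) ∧ ((¬(3*p_1 > 4*h + 2*k - 26)) → (k ≤ -9 ∨ 2*p_1 = 1)) ∧ (3*p_1 > 4*h + 2*k - 26 → (k ≤ -9 ∨ h = 1))))) ∧ ((¬(h + 3*j < -4)) → (((¬(3*p_2 > 4*h + 2*k - 26)) → (k ≤ -9 ∨ 2*p_2 = 1)) ∧ (3*p_2 > 4*h + 2*k - 26 → (k ≤ -9 ∨ h = 1))))))) ∧ ((¬(h + 3*j < -4)) → (((¬(3*p_3 > 4*h + 2*k - 26)) → (k ≤ -9 ∨ 2*p_3 = 1)) ∧ (3*p_3 > 4*h + 2*k - 26 → (k ≤ -9 ∨ h = 1))))))) ∧ ((¬(h + 3*j < -4)) → (((¬(3*p > 4*h + 2*k - 26)) → (k ≤ -9 ∨ 2*p = 1)) ∧ (3*p > 4*h + 2*k - 26 → (k ≤ -9 ∨ h = 1))))
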